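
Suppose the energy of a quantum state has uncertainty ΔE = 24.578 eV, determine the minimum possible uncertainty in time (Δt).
13.390 as

Using the energy-time uncertainty principle:
ΔEΔt ≥ ℏ/2

The minimum uncertainty in time is:
Δt_min = ℏ/(2ΔE)
Δt_min = (1.055e-34 J·s) / (2 × 3.938e-18 J)
Δt_min = 1.339e-17 s = 13.390 as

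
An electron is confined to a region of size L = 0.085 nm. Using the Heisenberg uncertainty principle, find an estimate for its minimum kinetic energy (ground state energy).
1.318 eV

Using the uncertainty principle to estimate ground state energy:

1. The position uncertainty is approximately the confinement size:
   Δx ≈ L = 8.500e-11 m

2. From ΔxΔp ≥ ℏ/2, the minimum momentum uncertainty is:
   Δp ≈ ℏ/(2L) = 6.203e-25 kg·m/s

3. The kinetic energy is approximately:
   KE ≈ (Δp)²/(2m) = (6.203e-25)²/(2 × 9.109e-31 kg)
   KE ≈ 2.112e-19 J = 1.318 eV

This is an order-of-magnitude estimate of the ground state energy.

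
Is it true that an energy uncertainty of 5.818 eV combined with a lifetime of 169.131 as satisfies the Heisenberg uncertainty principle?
Yes, it satisfies the uncertainty relation.

Calculate the product ΔEΔt:
ΔE = 5.818 eV = 9.321e-19 J
ΔEΔt = (9.321e-19 J) × (1.691e-16 s)
ΔEΔt = 1.577e-34 J·s

Compare to the minimum allowed value ℏ/2:
ℏ/2 = 5.273e-35 J·s

Since ΔEΔt = 1.577e-34 J·s ≥ 5.273e-35 J·s = ℏ/2,
this satisfies the uncertainty relation.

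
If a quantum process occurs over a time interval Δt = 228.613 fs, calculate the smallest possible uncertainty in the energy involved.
1.440 meV

Using the energy-time uncertainty principle:
ΔEΔt ≥ ℏ/2

The minimum uncertainty in energy is:
ΔE_min = ℏ/(2Δt)
ΔE_min = (1.055e-34 J·s) / (2 × 2.286e-13 s)
ΔE_min = 2.306e-22 J = 1.440 meV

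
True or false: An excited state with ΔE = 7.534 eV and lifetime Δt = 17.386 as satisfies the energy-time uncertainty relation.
No, it violates the uncertainty relation.

Calculate the product ΔEΔt:
ΔE = 7.534 eV = 1.207e-18 J
ΔEΔt = (1.207e-18 J) × (1.739e-17 s)
ΔEΔt = 2.099e-35 J·s

Compare to the minimum allowed value ℏ/2:
ℏ/2 = 5.273e-35 J·s

Since ΔEΔt = 2.099e-35 J·s < 5.273e-35 J·s = ℏ/2,
this violates the uncertainty relation.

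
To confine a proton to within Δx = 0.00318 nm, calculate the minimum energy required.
512.979 meV

Localizing a particle requires giving it sufficient momentum uncertainty:

1. From uncertainty principle: Δp ≥ ℏ/(2Δx)
   Δp_min = (1.055e-34 J·s) / (2 × 3.180e-12 m)
   Δp_min = 1.658e-23 kg·m/s

2. This momentum uncertainty corresponds to kinetic energy:
   KE ≈ (Δp)²/(2m) = (1.658e-23)²/(2 × 1.673e-27 kg)
   KE = 8.219e-20 J = 512.979 meV

Tighter localization requires more energy.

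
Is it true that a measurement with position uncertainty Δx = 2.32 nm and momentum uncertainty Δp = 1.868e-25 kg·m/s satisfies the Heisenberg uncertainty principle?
Yes, it satisfies the uncertainty principle.

Calculate the product ΔxΔp:
ΔxΔp = (2.320e-09 m) × (1.868e-25 kg·m/s)
ΔxΔp = 4.334e-34 J·s

Compare to the minimum allowed value ℏ/2:
ℏ/2 = 5.273e-35 J·s

Since ΔxΔp = 4.334e-34 J·s ≥ 5.273e-35 J·s = ℏ/2,
the measurement satisfies the uncertainty principle.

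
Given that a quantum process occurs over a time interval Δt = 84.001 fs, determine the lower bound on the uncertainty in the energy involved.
3.918 meV

Using the energy-time uncertainty principle:
ΔEΔt ≥ ℏ/2

The minimum uncertainty in energy is:
ΔE_min = ℏ/(2Δt)
ΔE_min = (1.055e-34 J·s) / (2 × 8.400e-14 s)
ΔE_min = 6.277e-22 J = 3.918 meV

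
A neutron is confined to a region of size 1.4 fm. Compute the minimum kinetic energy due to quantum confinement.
2.643 MeV

Using the uncertainty principle:

1. Position uncertainty: Δx ≈ 1.400e-15 m
2. Minimum momentum uncertainty: Δp = ℏ/(2Δx) = 3.766e-20 kg·m/s
3. Minimum kinetic energy:
   KE = (Δp)²/(2m) = (3.766e-20)²/(2 × 1.675e-27 kg)
   KE = 4.235e-13 J = 2.643 MeV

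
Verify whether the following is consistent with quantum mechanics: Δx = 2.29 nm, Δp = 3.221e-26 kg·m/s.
Yes, it satisfies the uncertainty principle.

Calculate the product ΔxΔp:
ΔxΔp = (2.290e-09 m) × (3.221e-26 kg·m/s)
ΔxΔp = 7.376e-35 J·s

Compare to the minimum allowed value ℏ/2:
ℏ/2 = 5.273e-35 J·s

Since ΔxΔp = 7.376e-35 J·s ≥ 5.273e-35 J·s = ℏ/2,
the measurement satisfies the uncertainty principle.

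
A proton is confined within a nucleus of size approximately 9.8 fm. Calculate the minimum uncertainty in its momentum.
5.380 × 10^-21 kg·m/s

Using the Heisenberg uncertainty principle:
ΔxΔp ≥ ℏ/2

With Δx ≈ L = 9.800e-15 m (the confinement size):
Δp_min = ℏ/(2Δx)
Δp_min = (1.055e-34 J·s) / (2 × 9.800e-15 m)
Δp_min = 5.380e-21 kg·m/s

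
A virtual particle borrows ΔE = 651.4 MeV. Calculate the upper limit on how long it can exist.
5.052 × 10^-25 s

Using the energy-time uncertainty principle:
ΔEΔt ≥ ℏ/2

For a virtual particle borrowing energy ΔE, the maximum lifetime is:
Δt_max = ℏ/(2ΔE)

Converting energy:
ΔE = 651.4 MeV = 1.044e-10 J

Δt_max = (1.055e-34 J·s) / (2 × 1.044e-10 J)
Δt_max = 5.052e-25 s = 5.052 × 10^-25 s

Virtual particles with higher borrowed energy exist for shorter times.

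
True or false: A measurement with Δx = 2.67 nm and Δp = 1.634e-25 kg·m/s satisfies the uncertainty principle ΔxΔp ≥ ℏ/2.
Yes, it satisfies the uncertainty principle.

Calculate the product ΔxΔp:
ΔxΔp = (2.670e-09 m) × (1.634e-25 kg·m/s)
ΔxΔp = 4.363e-34 J·s

Compare to the minimum allowed value ℏ/2:
ℏ/2 = 5.273e-35 J·s

Since ΔxΔp = 4.363e-34 J·s ≥ 5.273e-35 J·s = ℏ/2,
the measurement satisfies the uncertainty principle.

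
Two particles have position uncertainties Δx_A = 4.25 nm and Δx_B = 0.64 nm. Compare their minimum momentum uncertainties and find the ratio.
Particle B has the larger minimum momentum uncertainty, by a factor of 6.64.

For each particle, the minimum momentum uncertainty is Δp_min = ℏ/(2Δx):

Particle A: Δp_A = ℏ/(2×4.250e-09 m) = 1.241e-26 kg·m/s
Particle B: Δp_B = ℏ/(2×6.400e-10 m) = 8.239e-26 kg·m/s

Ratio: Δp_B/Δp_A = 6.64

Since Δp_min ∝ 1/Δx, the particle with smaller position uncertainty (B) has larger momentum uncertainty.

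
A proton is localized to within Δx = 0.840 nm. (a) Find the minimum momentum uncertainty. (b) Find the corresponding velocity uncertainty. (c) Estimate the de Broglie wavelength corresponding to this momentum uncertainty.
(a) Δp_min = 6.277 × 10^-26 kg·m/s
(b) Δv_min = 37.529 m/s
(c) λ_dB = 10.556 nm

Step-by-step:

(a) From the uncertainty principle:
Δp_min = ℏ/(2Δx) = (1.055e-34 J·s)/(2 × 8.400e-10 m) = 6.277e-26 kg·m/s

(b) The velocity uncertainty:
Δv = Δp/m = (6.277e-26 kg·m/s)/(1.673e-27 kg) = 3.753e+01 m/s = 37.529 m/s

(c) The de Broglie wavelength for this momentum:
λ = h/p = (6.626e-34 J·s)/(6.277e-26 kg·m/s) = 1.056e-08 m = 10.556 nm

Note: The de Broglie wavelength is comparable to the localization size, as expected from wave-particle duality.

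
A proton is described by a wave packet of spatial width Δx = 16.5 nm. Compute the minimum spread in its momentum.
3.196 × 10^-27 kg·m/s

For a wave packet, the spatial width Δx and momentum spread Δp are related by the uncertainty principle:
ΔxΔp ≥ ℏ/2

The minimum momentum spread is:
Δp_min = ℏ/(2Δx)
Δp_min = (1.055e-34 J·s) / (2 × 1.650e-08 m)
Δp_min = 3.196e-27 kg·m/s

A wave packet cannot have both a well-defined position and well-defined momentum.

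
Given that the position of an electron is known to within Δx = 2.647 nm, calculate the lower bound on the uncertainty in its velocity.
21.868 km/s

Using the Heisenberg uncertainty principle and Δp = mΔv:
ΔxΔp ≥ ℏ/2
Δx(mΔv) ≥ ℏ/2

The minimum uncertainty in velocity is:
Δv_min = ℏ/(2mΔx)
Δv_min = (1.055e-34 J·s) / (2 × 9.109e-31 kg × 2.647e-09 m)
Δv_min = 2.187e+04 m/s = 21.868 km/s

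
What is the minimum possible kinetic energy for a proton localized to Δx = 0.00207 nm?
1.211 eV

Localizing a particle requires giving it sufficient momentum uncertainty:

1. From uncertainty principle: Δp ≥ ℏ/(2Δx)
   Δp_min = (1.055e-34 J·s) / (2 × 2.070e-12 m)
   Δp_min = 2.547e-23 kg·m/s

2. This momentum uncertainty corresponds to kinetic energy:
   KE ≈ (Δp)²/(2m) = (2.547e-23)²/(2 × 1.673e-27 kg)
   KE = 1.940e-19 J = 1.211 eV

Tighter localization requires more energy.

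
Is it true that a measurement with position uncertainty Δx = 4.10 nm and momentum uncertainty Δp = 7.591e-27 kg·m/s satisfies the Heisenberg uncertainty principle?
No, it violates the uncertainty principle (impossible measurement).

Calculate the product ΔxΔp:
ΔxΔp = (4.100e-09 m) × (7.591e-27 kg·m/s)
ΔxΔp = 3.112e-35 J·s

Compare to the minimum allowed value ℏ/2:
ℏ/2 = 5.273e-35 J·s

Since ΔxΔp = 3.112e-35 J·s < 5.273e-35 J·s = ℏ/2,
the measurement violates the uncertainty principle.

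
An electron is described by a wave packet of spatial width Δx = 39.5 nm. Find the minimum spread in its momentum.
1.335 × 10^-27 kg·m/s

For a wave packet, the spatial width Δx and momentum spread Δp are related by the uncertainty principle:
ΔxΔp ≥ ℏ/2

The minimum momentum spread is:
Δp_min = ℏ/(2Δx)
Δp_min = (1.055e-34 J·s) / (2 × 3.950e-08 m)
Δp_min = 1.335e-27 kg·m/s

A wave packet cannot have both a well-defined position and well-defined momentum.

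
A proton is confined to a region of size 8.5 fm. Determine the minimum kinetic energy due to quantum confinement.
71.799 keV

Using the uncertainty principle:

1. Position uncertainty: Δx ≈ 8.500e-15 m
2. Minimum momentum uncertainty: Δp = ℏ/(2Δx) = 6.203e-21 kg·m/s
3. Minimum kinetic energy:
   KE = (Δp)²/(2m) = (6.203e-21)²/(2 × 1.673e-27 kg)
   KE = 1.150e-14 J = 71.799 keV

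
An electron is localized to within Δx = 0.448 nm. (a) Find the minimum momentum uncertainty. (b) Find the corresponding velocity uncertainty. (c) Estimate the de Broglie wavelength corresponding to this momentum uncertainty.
(a) Δp_min = 1.177 × 10^-25 kg·m/s
(b) Δv_min = 129.205 km/s
(c) λ_dB = 5.630 nm

Step-by-step:

(a) From the uncertainty principle:
Δp_min = ℏ/(2Δx) = (1.055e-34 J·s)/(2 × 4.480e-10 m) = 1.177e-25 kg·m/s

(b) The velocity uncertainty:
Δv = Δp/m = (1.177e-25 kg·m/s)/(9.109e-31 kg) = 1.292e+05 m/s = 129.205 km/s

(c) The de Broglie wavelength for this momentum:
λ = h/p = (6.626e-34 J·s)/(1.177e-25 kg·m/s) = 5.630e-09 m = 5.630 nm

Note: The de Broglie wavelength is comparable to the localization size, as expected from wave-particle duality.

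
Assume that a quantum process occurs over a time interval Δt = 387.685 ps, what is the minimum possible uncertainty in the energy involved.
848.900 neV

Using the energy-time uncertainty principle:
ΔEΔt ≥ ℏ/2

The minimum uncertainty in energy is:
ΔE_min = ℏ/(2Δt)
ΔE_min = (1.055e-34 J·s) / (2 × 3.877e-10 s)
ΔE_min = 1.360e-25 J = 848.900 neV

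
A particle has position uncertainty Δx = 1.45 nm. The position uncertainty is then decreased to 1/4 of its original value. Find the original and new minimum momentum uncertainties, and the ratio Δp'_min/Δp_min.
Original Δp_min = 3.636 × 10^-26 kg·m/s; new Δp'_min = 1.455 × 10^-25 kg·m/s; ratio Δp'_min/Δp_min = 4.

From the uncertainty principle ΔxΔp ≥ ℏ/2, the minimum momentum uncertainty is Δp_min = ℏ/(2Δx).

Original (Δx = 1.45 nm = 1.450e-09 m):
Δp_min = (1.055e-34 J·s)/(2 × 1.450e-09 m) = 3.636e-26 kg·m/s

When Δx → (1/4)Δx:
Δp'_min = ℏ/(2 × (1/4)Δx) = 4 × ℏ/(2Δx) = 4 × Δp_min
Δp'_min = 4 × 3.636e-26 kg·m/s = 1.455e-25 kg·m/s

Since Δp_min ∝ 1/Δx, when Δx is decreased to 1/4 of its original value, Δp_min increases to 4 times its original value.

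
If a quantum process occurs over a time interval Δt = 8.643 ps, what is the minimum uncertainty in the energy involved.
38.078 μeV

Using the energy-time uncertainty principle:
ΔEΔt ≥ ℏ/2

The minimum uncertainty in energy is:
ΔE_min = ℏ/(2Δt)
ΔE_min = (1.055e-34 J·s) / (2 × 8.643e-12 s)
ΔE_min = 6.101e-24 J = 38.078 μeV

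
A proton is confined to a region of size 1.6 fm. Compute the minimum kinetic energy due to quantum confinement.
2.026 MeV

Using the uncertainty principle:

1. Position uncertainty: Δx ≈ 1.600e-15 m
2. Minimum momentum uncertainty: Δp = ℏ/(2Δx) = 3.296e-20 kg·m/s
3. Minimum kinetic energy:
   KE = (Δp)²/(2m) = (3.296e-20)²/(2 × 1.673e-27 kg)
   KE = 3.247e-13 J = 2.026 MeV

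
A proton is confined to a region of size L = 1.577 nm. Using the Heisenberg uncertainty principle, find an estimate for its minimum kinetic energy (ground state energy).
2.086 μeV

Using the uncertainty principle to estimate ground state energy:

1. The position uncertainty is approximately the confinement size:
   Δx ≈ L = 1.577e-09 m

2. From ΔxΔp ≥ ℏ/2, the minimum momentum uncertainty is:
   Δp ≈ ℏ/(2L) = 3.344e-26 kg·m/s

3. The kinetic energy is approximately:
   KE ≈ (Δp)²/(2m) = (3.344e-26)²/(2 × 1.673e-27 kg)
   KE ≈ 3.342e-25 J = 2.086 μeV

This is an order-of-magnitude estimate of the ground state energy.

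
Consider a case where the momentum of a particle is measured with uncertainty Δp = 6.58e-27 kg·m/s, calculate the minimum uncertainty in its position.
8.013 nm

Using the Heisenberg uncertainty principle:
ΔxΔp ≥ ℏ/2

The minimum uncertainty in position is:
Δx_min = ℏ/(2Δp)
Δx_min = (1.055e-34 J·s) / (2 × 6.580e-27 kg·m/s)
Δx_min = 8.013e-09 m = 8.013 nm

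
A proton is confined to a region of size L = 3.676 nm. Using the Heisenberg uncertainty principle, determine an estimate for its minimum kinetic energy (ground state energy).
383.887 neV

Using the uncertainty principle to estimate ground state energy:

1. The position uncertainty is approximately the confinement size:
   Δx ≈ L = 3.676e-09 m

2. From ΔxΔp ≥ ℏ/2, the minimum momentum uncertainty is:
   Δp ≈ ℏ/(2L) = 1.434e-26 kg·m/s

3. The kinetic energy is approximately:
   KE ≈ (Δp)²/(2m) = (1.434e-26)²/(2 × 1.673e-27 kg)
   KE ≈ 6.151e-26 J = 383.887 neV

This is an order-of-magnitude estimate of the ground state energy.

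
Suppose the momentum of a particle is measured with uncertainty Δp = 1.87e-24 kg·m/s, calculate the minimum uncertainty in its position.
28.197 pm

Using the Heisenberg uncertainty principle:
ΔxΔp ≥ ℏ/2

The minimum uncertainty in position is:
Δx_min = ℏ/(2Δp)
Δx_min = (1.055e-34 J·s) / (2 × 1.870e-24 kg·m/s)
Δx_min = 2.820e-11 m = 28.197 pm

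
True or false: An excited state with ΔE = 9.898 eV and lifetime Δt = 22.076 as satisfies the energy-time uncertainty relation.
No, it violates the uncertainty relation.

Calculate the product ΔEΔt:
ΔE = 9.898 eV = 1.586e-18 J
ΔEΔt = (1.586e-18 J) × (2.208e-17 s)
ΔEΔt = 3.501e-35 J·s

Compare to the minimum allowed value ℏ/2:
ℏ/2 = 5.273e-35 J·s

Since ΔEΔt = 3.501e-35 J·s < 5.273e-35 J·s = ℏ/2,
this violates the uncertainty relation.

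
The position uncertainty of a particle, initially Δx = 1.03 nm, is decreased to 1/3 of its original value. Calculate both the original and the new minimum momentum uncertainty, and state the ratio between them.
Original Δp_min = 5.119 × 10^-26 kg·m/s; new Δp'_min = 1.536 × 10^-25 kg·m/s; ratio Δp'_min/Δp_min = 3.

From the uncertainty principle ΔxΔp ≥ ℏ/2, the minimum momentum uncertainty is Δp_min = ℏ/(2Δx).

Original (Δx = 1.03 nm = 1.030e-09 m):
Δp_min = (1.055e-34 J·s)/(2 × 1.030e-09 m) = 5.119e-26 kg·m/s

When Δx → (1/3)Δx:
Δp'_min = ℏ/(2 × (1/3)Δx) = 3 × ℏ/(2Δx) = 3 × Δp_min
Δp'_min = 3 × 5.119e-26 kg·m/s = 1.536e-25 kg·m/s

Since Δp_min ∝ 1/Δx, when Δx is decreased to 1/3 of its original value, Δp_min increases to 3 times its original value.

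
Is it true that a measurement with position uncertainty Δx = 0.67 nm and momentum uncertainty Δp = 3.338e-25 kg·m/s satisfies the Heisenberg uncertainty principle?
Yes, it satisfies the uncertainty principle.

Calculate the product ΔxΔp:
ΔxΔp = (6.700e-10 m) × (3.338e-25 kg·m/s)
ΔxΔp = 2.236e-34 J·s

Compare to the minimum allowed value ℏ/2:
ℏ/2 = 5.273e-35 J·s

Since ΔxΔp = 2.236e-34 J·s ≥ 5.273e-35 J·s = ℏ/2,
the measurement satisfies the uncertainty principle.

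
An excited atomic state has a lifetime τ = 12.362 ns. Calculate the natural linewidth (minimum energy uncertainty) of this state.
26.622 neV

Using the energy-time uncertainty principle:
ΔEΔt ≥ ℏ/2

The lifetime τ represents the time uncertainty Δt.
The natural linewidth (minimum energy uncertainty) is:

ΔE = ℏ/(2τ)
ΔE = (1.055e-34 J·s) / (2 × 1.236e-08 s)
ΔE = 4.265e-27 J = 26.622 neV

This natural linewidth limits the precision of spectroscopic measurements.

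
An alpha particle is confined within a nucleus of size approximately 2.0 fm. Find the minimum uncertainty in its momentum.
2.636 × 10^-20 kg·m/s

Using the Heisenberg uncertainty principle:
ΔxΔp ≥ ℏ/2

With Δx ≈ L = 2.000e-15 m (the confinement size):
Δp_min = ℏ/(2Δx)
Δp_min = (1.055e-34 J·s) / (2 × 2.000e-15 m)
Δp_min = 2.636e-20 kg·m/s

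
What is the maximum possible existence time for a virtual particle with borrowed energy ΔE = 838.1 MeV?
3.927 × 10^-25 s

Using the energy-time uncertainty principle:
ΔEΔt ≥ ℏ/2

For a virtual particle borrowing energy ΔE, the maximum lifetime is:
Δt_max = ℏ/(2ΔE)

Converting energy:
ΔE = 838.1 MeV = 1.343e-10 J

Δt_max = (1.055e-34 J·s) / (2 × 1.343e-10 J)
Δt_max = 3.927e-25 s = 3.927 × 10^-25 s

Virtual particles with higher borrowed energy exist for shorter times.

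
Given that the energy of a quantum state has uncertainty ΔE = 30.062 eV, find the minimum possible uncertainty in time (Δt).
10.948 as

Using the energy-time uncertainty principle:
ΔEΔt ≥ ℏ/2

The minimum uncertainty in time is:
Δt_min = ℏ/(2ΔE)
Δt_min = (1.055e-34 J·s) / (2 × 4.816e-18 J)
Δt_min = 1.095e-17 s = 10.948 as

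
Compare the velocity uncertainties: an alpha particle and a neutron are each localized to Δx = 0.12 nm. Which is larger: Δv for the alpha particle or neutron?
The neutron has the larger minimum velocity uncertainty, by a ratio of 4.0.

For both particles, Δp_min = ℏ/(2Δx) = 4.394e-25 kg·m/s (same for both).

The velocity uncertainty is Δv = Δp/m:
- alpha particle: Δv = 4.394e-25 / 6.645e-27 = 6.613e+01 m/s = 66.129 m/s
- neutron: Δv = 4.394e-25 / 1.675e-27 = 2.623e+02 m/s = 262.343 m/s

Ratio: 2.623e+02 / 6.613e+01 = 4.0

The lighter particle has larger velocity uncertainty because Δv ∝ 1/m.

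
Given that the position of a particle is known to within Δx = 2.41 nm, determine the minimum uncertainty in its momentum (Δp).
2.188 × 10^-26 kg·m/s

Using the Heisenberg uncertainty principle:
ΔxΔp ≥ ℏ/2

The minimum uncertainty in momentum is:
Δp_min = ℏ/(2Δx)
Δp_min = (1.055e-34 J·s) / (2 × 2.410e-09 m)
Δp_min = 2.188e-26 kg·m/s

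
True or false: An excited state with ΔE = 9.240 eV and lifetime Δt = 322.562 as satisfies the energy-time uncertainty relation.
Yes, it satisfies the uncertainty relation.

Calculate the product ΔEΔt:
ΔE = 9.240 eV = 1.480e-18 J
ΔEΔt = (1.480e-18 J) × (3.226e-16 s)
ΔEΔt = 4.775e-34 J·s

Compare to the minimum allowed value ℏ/2:
ℏ/2 = 5.273e-35 J·s

Since ΔEΔt = 4.775e-34 J·s ≥ 5.273e-35 J·s = ℏ/2,
this satisfies the uncertainty relation.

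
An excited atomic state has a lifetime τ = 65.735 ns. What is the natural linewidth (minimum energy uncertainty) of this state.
5.007 neV

Using the energy-time uncertainty principle:
ΔEΔt ≥ ℏ/2

The lifetime τ represents the time uncertainty Δt.
The natural linewidth (minimum energy uncertainty) is:

ΔE = ℏ/(2τ)
ΔE = (1.055e-34 J·s) / (2 × 6.573e-08 s)
ΔE = 8.021e-28 J = 5.007 neV

This natural linewidth limits the precision of spectroscopic measurements.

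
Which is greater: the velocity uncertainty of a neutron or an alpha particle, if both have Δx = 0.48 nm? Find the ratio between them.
The neutron has the larger minimum velocity uncertainty, by a ratio of 4.0.

For both particles, Δp_min = ℏ/(2Δx) = 1.099e-25 kg·m/s (same for both).

The velocity uncertainty is Δv = Δp/m:
- neutron: Δv = 1.099e-25 / 1.675e-27 = 6.559e+01 m/s = 65.586 m/s
- alpha particle: Δv = 1.099e-25 / 6.645e-27 = 1.653e+01 m/s = 16.532 m/s

Ratio: 6.559e+01 / 1.653e+01 = 4.0

The lighter particle has larger velocity uncertainty because Δv ∝ 1/m.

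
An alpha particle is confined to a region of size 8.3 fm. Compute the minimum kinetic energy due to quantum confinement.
18.955 keV

Using the uncertainty principle:

1. Position uncertainty: Δx ≈ 8.300e-15 m
2. Minimum momentum uncertainty: Δp = ℏ/(2Δx) = 6.353e-21 kg·m/s
3. Minimum kinetic energy:
   KE = (Δp)²/(2m) = (6.353e-21)²/(2 × 6.645e-27 kg)
   KE = 3.037e-15 J = 18.955 keV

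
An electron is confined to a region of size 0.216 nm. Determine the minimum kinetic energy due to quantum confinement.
204.153 meV

Using the uncertainty principle:

1. Position uncertainty: Δx ≈ 2.160e-10 m
2. Minimum momentum uncertainty: Δp = ℏ/(2Δx) = 2.441e-25 kg·m/s
3. Minimum kinetic energy:
   KE = (Δp)²/(2m) = (2.441e-25)²/(2 × 9.109e-31 kg)
   KE = 3.271e-20 J = 204.153 meV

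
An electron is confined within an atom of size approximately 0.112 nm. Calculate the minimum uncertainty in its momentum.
4.708 × 10^-25 kg·m/s

Using the Heisenberg uncertainty principle:
ΔxΔp ≥ ℏ/2

With Δx ≈ L = 1.120e-10 m (the confinement size):
Δp_min = ℏ/(2Δx)
Δp_min = (1.055e-34 J·s) / (2 × 1.120e-10 m)
Δp_min = 4.708e-25 kg·m/s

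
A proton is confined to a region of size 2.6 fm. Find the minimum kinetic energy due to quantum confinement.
767.375 keV

Using the uncertainty principle:

1. Position uncertainty: Δx ≈ 2.600e-15 m
2. Minimum momentum uncertainty: Δp = ℏ/(2Δx) = 2.028e-20 kg·m/s
3. Minimum kinetic energy:
   KE = (Δp)²/(2m) = (2.028e-20)²/(2 × 1.673e-27 kg)
   KE = 1.229e-13 J = 767.375 keV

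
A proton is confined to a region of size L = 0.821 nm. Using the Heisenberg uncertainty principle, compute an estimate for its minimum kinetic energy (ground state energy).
7.696 μeV

Using the uncertainty principle to estimate ground state energy:

1. The position uncertainty is approximately the confinement size:
   Δx ≈ L = 8.210e-10 m

2. From ΔxΔp ≥ ℏ/2, the minimum momentum uncertainty is:
   Δp ≈ ℏ/(2L) = 6.422e-26 kg·m/s

3. The kinetic energy is approximately:
   KE ≈ (Δp)²/(2m) = (6.422e-26)²/(2 × 1.673e-27 kg)
   KE ≈ 1.233e-24 J = 7.696 μeV

This is an order-of-magnitude estimate of the ground state energy.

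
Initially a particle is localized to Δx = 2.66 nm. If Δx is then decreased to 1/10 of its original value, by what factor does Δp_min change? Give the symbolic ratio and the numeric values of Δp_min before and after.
Original Δp_min = 1.982 × 10^-26 kg·m/s; new Δp'_min = 1.982 × 10^-25 kg·m/s; ratio Δp'_min/Δp_min = 10.

From the uncertainty principle ΔxΔp ≥ ℏ/2, the minimum momentum uncertainty is Δp_min = ℏ/(2Δx).

Original (Δx = 2.66 nm = 2.660e-09 m):
Δp_min = (1.055e-34 J·s)/(2 × 2.660e-09 m) = 1.982e-26 kg·m/s

When Δx → (1/10)Δx:
Δp'_min = ℏ/(2 × (1/10)Δx) = 10 × ℏ/(2Δx) = 10 × Δp_min
Δp'_min = 10 × 1.982e-26 kg·m/s = 1.982e-25 kg·m/s

Since Δp_min ∝ 1/Δx, when Δx is decreased to 1/10 of its original value, Δp_min increases to 10 times its original value.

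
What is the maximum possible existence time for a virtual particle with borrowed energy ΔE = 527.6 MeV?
6.238 × 10^-25 s

Using the energy-time uncertainty principle:
ΔEΔt ≥ ℏ/2

For a virtual particle borrowing energy ΔE, the maximum lifetime is:
Δt_max = ℏ/(2ΔE)

Converting energy:
ΔE = 527.6 MeV = 8.453e-11 J

Δt_max = (1.055e-34 J·s) / (2 × 8.453e-11 J)
Δt_max = 6.238e-25 s = 6.238 × 10^-25 s

Virtual particles with higher borrowed energy exist for shorter times.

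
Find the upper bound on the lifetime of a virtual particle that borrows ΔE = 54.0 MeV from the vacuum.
6.095 ys

Using the energy-time uncertainty principle:
ΔEΔt ≥ ℏ/2

For a virtual particle borrowing energy ΔE, the maximum lifetime is:
Δt_max = ℏ/(2ΔE)

Converting energy:
ΔE = 54.0 MeV = 8.652e-12 J

Δt_max = (1.055e-34 J·s) / (2 × 8.652e-12 J)
Δt_max = 6.095e-24 s = 6.095 ys

Virtual particles with higher borrowed energy exist for shorter times.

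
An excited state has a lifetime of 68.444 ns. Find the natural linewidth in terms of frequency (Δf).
1.163 MHz

Using the energy-time uncertainty principle and E = hf:
ΔEΔt ≥ ℏ/2
hΔf·Δt ≥ ℏ/2

The minimum frequency uncertainty is:
Δf = ℏ/(2hτ) = 1/(4πτ)
Δf = 1/(4π × 6.844e-08 s)
Δf = 1.163e+06 Hz = 1.163 MHz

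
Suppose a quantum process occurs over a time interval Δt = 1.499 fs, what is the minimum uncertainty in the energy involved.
219.550 meV

Using the energy-time uncertainty principle:
ΔEΔt ≥ ℏ/2

The minimum uncertainty in energy is:
ΔE_min = ℏ/(2Δt)
ΔE_min = (1.055e-34 J·s) / (2 × 1.499e-15 s)
ΔE_min = 3.518e-20 J = 219.550 meV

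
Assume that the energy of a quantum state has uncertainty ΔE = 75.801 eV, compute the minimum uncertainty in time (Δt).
4.342 as

Using the energy-time uncertainty principle:
ΔEΔt ≥ ℏ/2

The minimum uncertainty in time is:
Δt_min = ℏ/(2ΔE)
Δt_min = (1.055e-34 J·s) / (2 × 1.214e-17 J)
Δt_min = 4.342e-18 s = 4.342 as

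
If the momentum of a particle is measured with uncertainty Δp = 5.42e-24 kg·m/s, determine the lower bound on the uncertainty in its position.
9.729 pm

Using the Heisenberg uncertainty principle:
ΔxΔp ≥ ℏ/2

The minimum uncertainty in position is:
Δx_min = ℏ/(2Δp)
Δx_min = (1.055e-34 J·s) / (2 × 5.420e-24 kg·m/s)
Δx_min = 9.729e-12 m = 9.729 pm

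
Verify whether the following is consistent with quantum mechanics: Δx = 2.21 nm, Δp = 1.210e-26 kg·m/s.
No, it violates the uncertainty principle (impossible measurement).

Calculate the product ΔxΔp:
ΔxΔp = (2.210e-09 m) × (1.210e-26 kg·m/s)
ΔxΔp = 2.674e-35 J·s

Compare to the minimum allowed value ℏ/2:
ℏ/2 = 5.273e-35 J·s

Since ΔxΔp = 2.674e-35 J·s < 5.273e-35 J·s = ℏ/2,
the measurement violates the uncertainty principle.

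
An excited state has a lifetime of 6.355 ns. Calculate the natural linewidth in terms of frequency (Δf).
12.522 MHz

Using the energy-time uncertainty principle and E = hf:
ΔEΔt ≥ ℏ/2
hΔf·Δt ≥ ℏ/2

The minimum frequency uncertainty is:
Δf = ℏ/(2hτ) = 1/(4πτ)
Δf = 1/(4π × 6.355e-09 s)
Δf = 1.252e+07 Hz = 12.522 MHz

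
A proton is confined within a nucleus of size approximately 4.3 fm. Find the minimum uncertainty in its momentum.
1.226 × 10^-20 kg·m/s

Using the Heisenberg uncertainty principle:
ΔxΔp ≥ ℏ/2

With Δx ≈ L = 4.300e-15 m (the confinement size):
Δp_min = ℏ/(2Δx)
Δp_min = (1.055e-34 J·s) / (2 × 4.300e-15 m)
Δp_min = 1.226e-20 kg·m/s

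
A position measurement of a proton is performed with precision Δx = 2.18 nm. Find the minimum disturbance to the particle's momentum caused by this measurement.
2.419 × 10^-26 kg·m/s

The uncertainty principle implies that measuring position disturbs momentum:
ΔxΔp ≥ ℏ/2

When we measure position with precision Δx, we necessarily introduce a momentum uncertainty:
Δp ≥ ℏ/(2Δx)
Δp_min = (1.055e-34 J·s) / (2 × 2.180e-09 m)
Δp_min = 2.419e-26 kg·m/s

The more precisely we measure position, the greater the momentum disturbance.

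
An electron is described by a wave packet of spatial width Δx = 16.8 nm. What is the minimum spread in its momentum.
3.139 × 10^-27 kg·m/s

For a wave packet, the spatial width Δx and momentum spread Δp are related by the uncertainty principle:
ΔxΔp ≥ ℏ/2

The minimum momentum spread is:
Δp_min = ℏ/(2Δx)
Δp_min = (1.055e-34 J·s) / (2 × 1.680e-08 m)
Δp_min = 3.139e-27 kg·m/s

A wave packet cannot have both a well-defined position and well-defined momentum.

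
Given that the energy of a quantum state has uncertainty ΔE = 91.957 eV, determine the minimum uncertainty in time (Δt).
3.579 as

Using the energy-time uncertainty principle:
ΔEΔt ≥ ℏ/2

The minimum uncertainty in time is:
Δt_min = ℏ/(2ΔE)
Δt_min = (1.055e-34 J·s) / (2 × 1.473e-17 J)
Δt_min = 3.579e-18 s = 3.579 as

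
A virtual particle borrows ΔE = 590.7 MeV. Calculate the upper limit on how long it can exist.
5.571 × 10^-25 s

Using the energy-time uncertainty principle:
ΔEΔt ≥ ℏ/2

For a virtual particle borrowing energy ΔE, the maximum lifetime is:
Δt_max = ℏ/(2ΔE)

Converting energy:
ΔE = 590.7 MeV = 9.464e-11 J

Δt_max = (1.055e-34 J·s) / (2 × 9.464e-11 J)
Δt_max = 5.571e-25 s = 5.571 × 10^-25 s

Virtual particles with higher borrowed energy exist for shorter times.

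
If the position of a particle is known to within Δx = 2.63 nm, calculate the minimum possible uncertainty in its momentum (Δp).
2.005 × 10^-26 kg·m/s

Using the Heisenberg uncertainty principle:
ΔxΔp ≥ ℏ/2

The minimum uncertainty in momentum is:
Δp_min = ℏ/(2Δx)
Δp_min = (1.055e-34 J·s) / (2 × 2.630e-09 m)
Δp_min = 2.005e-26 kg·m/s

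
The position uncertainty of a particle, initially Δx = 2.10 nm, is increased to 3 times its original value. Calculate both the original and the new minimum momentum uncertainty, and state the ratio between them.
Original Δp_min = 2.511 × 10^-26 kg·m/s; new Δp'_min = 8.370 × 10^-27 kg·m/s; ratio Δp'_min/Δp_min = 1/3.

From the uncertainty principle ΔxΔp ≥ ℏ/2, the minimum momentum uncertainty is Δp_min = ℏ/(2Δx).

Original (Δx = 2.10 nm = 2.100e-09 m):
Δp_min = (1.055e-34 J·s)/(2 × 2.100e-09 m) = 2.511e-26 kg·m/s

When Δx → 3Δx:
Δp'_min = ℏ/(2 × 3Δx) = (1/3) × ℏ/(2Δx) = (1/3) × Δp_min
Δp'_min = 1/3 × 2.511e-26 kg·m/s = 8.370e-27 kg·m/s

Since Δp_min ∝ 1/Δx, when Δx is increased to 3 times its original value, Δp_min decreases to 1/3 of its original value.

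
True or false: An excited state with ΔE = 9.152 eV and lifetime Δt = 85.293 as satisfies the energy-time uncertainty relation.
Yes, it satisfies the uncertainty relation.

Calculate the product ΔEΔt:
ΔE = 9.152 eV = 1.466e-18 J
ΔEΔt = (1.466e-18 J) × (8.529e-17 s)
ΔEΔt = 1.251e-34 J·s

Compare to the minimum allowed value ℏ/2:
ℏ/2 = 5.273e-35 J·s

Since ΔEΔt = 1.251e-34 J·s ≥ 5.273e-35 J·s = ℏ/2,
this satisfies the uncertainty relation.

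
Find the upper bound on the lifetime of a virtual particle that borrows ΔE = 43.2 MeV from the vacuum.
7.618 ys

Using the energy-time uncertainty principle:
ΔEΔt ≥ ℏ/2

For a virtual particle borrowing energy ΔE, the maximum lifetime is:
Δt_max = ℏ/(2ΔE)

Converting energy:
ΔE = 43.2 MeV = 6.921e-12 J

Δt_max = (1.055e-34 J·s) / (2 × 6.921e-12 J)
Δt_max = 7.618e-24 s = 7.618 ys

Virtual particles with higher borrowed energy exist for shorter times.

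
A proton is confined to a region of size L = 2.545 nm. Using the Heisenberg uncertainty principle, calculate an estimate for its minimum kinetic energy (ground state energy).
800.901 neV

Using the uncertainty principle to estimate ground state energy:

1. The position uncertainty is approximately the confinement size:
   Δx ≈ L = 2.545e-09 m

2. From ΔxΔp ≥ ℏ/2, the minimum momentum uncertainty is:
   Δp ≈ ℏ/(2L) = 2.072e-26 kg·m/s

3. The kinetic energy is approximately:
   KE ≈ (Δp)²/(2m) = (2.072e-26)²/(2 × 1.673e-27 kg)
   KE ≈ 1.283e-25 J = 800.901 neV

This is an order-of-magnitude estimate of the ground state energy.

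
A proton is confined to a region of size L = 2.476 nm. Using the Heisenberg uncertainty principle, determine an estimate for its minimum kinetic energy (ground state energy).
846.161 neV

Using the uncertainty principle to estimate ground state energy:

1. The position uncertainty is approximately the confinement size:
   Δx ≈ L = 2.476e-09 m

2. From ΔxΔp ≥ ℏ/2, the minimum momentum uncertainty is:
   Δp ≈ ℏ/(2L) = 2.130e-26 kg·m/s

3. The kinetic energy is approximately:
   KE ≈ (Δp)²/(2m) = (2.130e-26)²/(2 × 1.673e-27 kg)
   KE ≈ 1.356e-25 J = 846.161 neV

This is an order-of-magnitude estimate of the ground state energy.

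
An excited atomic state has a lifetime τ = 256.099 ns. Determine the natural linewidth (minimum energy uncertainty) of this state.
1.285 neV

Using the energy-time uncertainty principle:
ΔEΔt ≥ ℏ/2

The lifetime τ represents the time uncertainty Δt.
The natural linewidth (minimum energy uncertainty) is:

ΔE = ℏ/(2τ)
ΔE = (1.055e-34 J·s) / (2 × 2.561e-07 s)
ΔE = 2.059e-28 J = 1.285 neV

This natural linewidth limits the precision of spectroscopic measurements.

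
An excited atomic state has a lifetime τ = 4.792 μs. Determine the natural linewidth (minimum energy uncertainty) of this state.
68.678 peV

Using the energy-time uncertainty principle:
ΔEΔt ≥ ℏ/2

The lifetime τ represents the time uncertainty Δt.
The natural linewidth (minimum energy uncertainty) is:

ΔE = ℏ/(2τ)
ΔE = (1.055e-34 J·s) / (2 × 4.792e-06 s)
ΔE = 1.100e-29 J = 68.678 peV

This natural linewidth limits the precision of spectroscopic measurements.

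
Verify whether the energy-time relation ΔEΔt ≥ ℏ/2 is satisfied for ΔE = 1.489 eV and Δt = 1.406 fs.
Yes, it satisfies the uncertainty relation.

Calculate the product ΔEΔt:
ΔE = 1.489 eV = 2.386e-19 J
ΔEΔt = (2.386e-19 J) × (1.406e-15 s)
ΔEΔt = 3.354e-34 J·s

Compare to the minimum allowed value ℏ/2:
ℏ/2 = 5.273e-35 J·s

Since ΔEΔt = 3.354e-34 J·s ≥ 5.273e-35 J·s = ℏ/2,
this satisfies the uncertainty relation.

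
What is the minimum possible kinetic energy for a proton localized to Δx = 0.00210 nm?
1.176 eV

Localizing a particle requires giving it sufficient momentum uncertainty:

1. From uncertainty principle: Δp ≥ ℏ/(2Δx)
   Δp_min = (1.055e-34 J·s) / (2 × 2.100e-12 m)
   Δp_min = 2.511e-23 kg·m/s

2. This momentum uncertainty corresponds to kinetic energy:
   KE ≈ (Δp)²/(2m) = (2.511e-23)²/(2 × 1.673e-27 kg)
   KE = 1.885e-19 J = 1.176 eV

Tighter localization requires more energy.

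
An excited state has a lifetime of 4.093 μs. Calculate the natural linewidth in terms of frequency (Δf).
19.442 kHz

Using the energy-time uncertainty principle and E = hf:
ΔEΔt ≥ ℏ/2
hΔf·Δt ≥ ℏ/2

The minimum frequency uncertainty is:
Δf = ℏ/(2hτ) = 1/(4πτ)
Δf = 1/(4π × 4.093e-06 s)
Δf = 1.944e+04 Hz = 19.442 kHz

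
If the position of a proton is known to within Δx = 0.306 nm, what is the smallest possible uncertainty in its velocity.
103.021 m/s

Using the Heisenberg uncertainty principle and Δp = mΔv:
ΔxΔp ≥ ℏ/2
Δx(mΔv) ≥ ℏ/2

The minimum uncertainty in velocity is:
Δv_min = ℏ/(2mΔx)
Δv_min = (1.055e-34 J·s) / (2 × 1.673e-27 kg × 3.060e-10 m)
Δv_min = 1.030e+02 m/s = 103.021 m/s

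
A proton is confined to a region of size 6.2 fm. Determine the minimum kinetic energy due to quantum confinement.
134.949 keV

Using the uncertainty principle:

1. Position uncertainty: Δx ≈ 6.200e-15 m
2. Minimum momentum uncertainty: Δp = ℏ/(2Δx) = 8.505e-21 kg·m/s
3. Minimum kinetic energy:
   KE = (Δp)²/(2m) = (8.505e-21)²/(2 × 1.673e-27 kg)
   KE = 2.162e-14 J = 134.949 keV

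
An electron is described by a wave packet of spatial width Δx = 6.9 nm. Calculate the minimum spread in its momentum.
7.642 × 10^-27 kg·m/s

For a wave packet, the spatial width Δx and momentum spread Δp are related by the uncertainty principle:
ΔxΔp ≥ ℏ/2

The minimum momentum spread is:
Δp_min = ℏ/(2Δx)
Δp_min = (1.055e-34 J·s) / (2 × 6.900e-09 m)
Δp_min = 7.642e-27 kg·m/s

A wave packet cannot have both a well-defined position and well-defined momentum.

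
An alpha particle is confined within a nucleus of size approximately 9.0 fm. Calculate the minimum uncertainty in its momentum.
5.859 × 10^-21 kg·m/s

Using the Heisenberg uncertainty principle:
ΔxΔp ≥ ℏ/2

With Δx ≈ L = 9.000e-15 m (the confinement size):
Δp_min = ℏ/(2Δx)
Δp_min = (1.055e-34 J·s) / (2 × 9.000e-15 m)
Δp_min = 5.859e-21 kg·m/s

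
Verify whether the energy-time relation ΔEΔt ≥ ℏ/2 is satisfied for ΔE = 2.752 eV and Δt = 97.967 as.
No, it violates the uncertainty relation.

Calculate the product ΔEΔt:
ΔE = 2.752 eV = 4.409e-19 J
ΔEΔt = (4.409e-19 J) × (9.797e-17 s)
ΔEΔt = 4.320e-35 J·s

Compare to the minimum allowed value ℏ/2:
ℏ/2 = 5.273e-35 J·s

Since ΔEΔt = 4.320e-35 J·s < 5.273e-35 J·s = ℏ/2,
this violates the uncertainty relation.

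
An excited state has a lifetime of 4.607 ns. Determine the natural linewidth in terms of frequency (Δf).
17.273 MHz

Using the energy-time uncertainty principle and E = hf:
ΔEΔt ≥ ℏ/2
hΔf·Δt ≥ ℏ/2

The minimum frequency uncertainty is:
Δf = ℏ/(2hτ) = 1/(4πτ)
Δf = 1/(4π × 4.607e-09 s)
Δf = 1.727e+07 Hz = 17.273 MHz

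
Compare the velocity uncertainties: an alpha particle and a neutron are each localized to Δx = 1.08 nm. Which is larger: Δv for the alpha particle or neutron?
The neutron has the larger minimum velocity uncertainty, by a ratio of 4.0.

For both particles, Δp_min = ℏ/(2Δx) = 4.882e-26 kg·m/s (same for both).

The velocity uncertainty is Δv = Δp/m:
- alpha particle: Δv = 4.882e-26 / 6.645e-27 = 7.348e+00 m/s = 7.348 m/s
- neutron: Δv = 4.882e-26 / 1.675e-27 = 2.915e+01 m/s = 29.149 m/s

Ratio: 2.915e+01 / 7.348e+00 = 4.0

The lighter particle has larger velocity uncertainty because Δv ∝ 1/m.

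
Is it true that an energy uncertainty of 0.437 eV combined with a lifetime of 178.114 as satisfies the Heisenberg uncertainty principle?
No, it violates the uncertainty relation.

Calculate the product ΔEΔt:
ΔE = 0.437 eV = 7.002e-20 J
ΔEΔt = (7.002e-20 J) × (1.781e-16 s)
ΔEΔt = 1.247e-35 J·s

Compare to the minimum allowed value ℏ/2:
ℏ/2 = 5.273e-35 J·s

Since ΔEΔt = 1.247e-35 J·s < 5.273e-35 J·s = ℏ/2,
this violates the uncertainty relation.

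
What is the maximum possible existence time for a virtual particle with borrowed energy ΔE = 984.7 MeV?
3.342 × 10^-25 s

Using the energy-time uncertainty principle:
ΔEΔt ≥ ℏ/2

For a virtual particle borrowing energy ΔE, the maximum lifetime is:
Δt_max = ℏ/(2ΔE)

Converting energy:
ΔE = 984.7 MeV = 1.578e-10 J

Δt_max = (1.055e-34 J·s) / (2 × 1.578e-10 J)
Δt_max = 3.342e-25 s = 3.342 × 10^-25 s

Virtual particles with higher borrowed energy exist for shorter times.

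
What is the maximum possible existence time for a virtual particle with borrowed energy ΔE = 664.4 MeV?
4.953 × 10^-25 s

Using the energy-time uncertainty principle:
ΔEΔt ≥ ℏ/2

For a virtual particle borrowing energy ΔE, the maximum lifetime is:
Δt_max = ℏ/(2ΔE)

Converting energy:
ΔE = 664.4 MeV = 1.064e-10 J

Δt_max = (1.055e-34 J·s) / (2 × 1.064e-10 J)
Δt_max = 4.953e-25 s = 4.953 × 10^-25 s

Virtual particles with higher borrowed energy exist for shorter times.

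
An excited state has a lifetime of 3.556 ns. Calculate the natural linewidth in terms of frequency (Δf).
22.378 MHz

Using the energy-time uncertainty principle and E = hf:
ΔEΔt ≥ ℏ/2
hΔf·Δt ≥ ℏ/2

The minimum frequency uncertainty is:
Δf = ℏ/(2hτ) = 1/(4πτ)
Δf = 1/(4π × 3.556e-09 s)
Δf = 2.238e+07 Hz = 22.378 MHz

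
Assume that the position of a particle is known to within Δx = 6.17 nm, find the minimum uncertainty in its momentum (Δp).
8.546 × 10^-27 kg·m/s

Using the Heisenberg uncertainty principle:
ΔxΔp ≥ ℏ/2

The minimum uncertainty in momentum is:
Δp_min = ℏ/(2Δx)
Δp_min = (1.055e-34 J·s) / (2 × 6.170e-09 m)
Δp_min = 8.546e-27 kg·m/s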